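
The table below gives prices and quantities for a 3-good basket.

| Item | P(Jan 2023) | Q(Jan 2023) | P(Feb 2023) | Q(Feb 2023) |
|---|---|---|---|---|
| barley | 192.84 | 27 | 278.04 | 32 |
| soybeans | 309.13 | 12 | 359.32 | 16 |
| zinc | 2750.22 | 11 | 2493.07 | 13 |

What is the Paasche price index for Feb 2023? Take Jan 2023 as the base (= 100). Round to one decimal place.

100.4

Paasche price index uses current-period quantities as weights.
ΣP(Feb 2023)·Q(Feb 2023) = 278.04×32 + 359.32×16 + 2493.07×13 = 8897.28 + 5749.12 + 32409.91 = 47056.31
ΣP(Jan 2023)·Q(Feb 2023) = 192.84×32 + 309.13×16 + 2750.22×13 = 6170.88 + 4946.08 + 35752.86 = 46869.82
Index = 47056.31 / 46869.82 × 100 = 100.3979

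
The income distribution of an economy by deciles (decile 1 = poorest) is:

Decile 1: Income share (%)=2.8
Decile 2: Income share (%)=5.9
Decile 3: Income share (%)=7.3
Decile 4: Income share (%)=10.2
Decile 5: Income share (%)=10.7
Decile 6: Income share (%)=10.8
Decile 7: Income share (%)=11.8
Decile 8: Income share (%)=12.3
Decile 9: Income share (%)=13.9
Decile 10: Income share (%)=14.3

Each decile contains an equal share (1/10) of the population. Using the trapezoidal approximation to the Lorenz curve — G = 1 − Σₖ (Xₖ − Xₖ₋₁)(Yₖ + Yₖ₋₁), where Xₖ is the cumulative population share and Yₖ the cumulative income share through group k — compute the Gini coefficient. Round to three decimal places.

0.189

Cumulative income shares Yₖ: 0.0280, 0.0870, 0.1600, 0.2620, 0.3690, 0.4770, 0.5950, 0.7180, 0.8570, 1.0000
Σ (Xₖ−Xₖ₋₁)(Yₖ+Yₖ₋₁) = (1/10)(0.0280+0.0000) + (1/10)(0.0870+0.0280) + (1/10)(0.1600+0.0870) + (1/10)(0.2620+0.1600) + (1/10)(0.3690+0.2620) + (1/10)(0.4770+0.3690) + (1/10)(0.5950+0.4770) + (1/10)(0.7180+0.5950) + (1/10)(0.8570+0.7180) + (1/10)(1.0000+0.8570)
  = 0.0028 + 0.0115 + 0.0247 + 0.0422 + 0.0631 + 0.0846 + 0.1072 + 0.1313 + 0.1575 + 0.1857 = 0.8106
G = 1 − 0.8106 = 0.1894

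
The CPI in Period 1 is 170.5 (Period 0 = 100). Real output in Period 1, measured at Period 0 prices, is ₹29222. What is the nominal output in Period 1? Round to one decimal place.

49823.5

Nominal = Real × (Index/100) = 29222 × (170.5/100)
        = 29222 × 1.705 = 49823.5100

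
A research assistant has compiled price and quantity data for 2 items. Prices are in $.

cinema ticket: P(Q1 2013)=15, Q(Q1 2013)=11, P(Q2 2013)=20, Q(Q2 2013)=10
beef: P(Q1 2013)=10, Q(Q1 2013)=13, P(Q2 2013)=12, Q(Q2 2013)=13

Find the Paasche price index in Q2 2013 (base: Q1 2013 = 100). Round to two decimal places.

127.14

Paasche price index uses current-period quantities as weights.
ΣP(Q2 2013)·Q(Q2 2013) = 20×10 + 12×13 = 200 + 156 = 356
ΣP(Q1 2013)·Q(Q2 2013) = 15×10 + 10×13 = 150 + 130 = 280
Index = 356 / 280 × 100 = 127.1429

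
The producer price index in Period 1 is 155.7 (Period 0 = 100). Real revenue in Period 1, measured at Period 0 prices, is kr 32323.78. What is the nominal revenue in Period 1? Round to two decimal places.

Nominal = Real × (Index/100) = 32323.78 × (155.7/100)
        = 32323.78 × 1.557 = 50328.1255

50328.13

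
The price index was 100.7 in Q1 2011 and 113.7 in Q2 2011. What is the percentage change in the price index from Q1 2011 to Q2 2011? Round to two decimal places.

12.91%

Change = (113.7 − 100.7) / 100.7 × 100
       = 13.0 / 100.7 × 100 = 12.9096%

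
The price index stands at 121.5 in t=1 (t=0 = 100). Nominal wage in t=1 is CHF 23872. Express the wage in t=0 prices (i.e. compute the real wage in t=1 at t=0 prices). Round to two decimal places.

19647.74

Real = Nominal ÷ (Index/100) = 23872 ÷ (121.5/100)
     = 23872 ÷ 1.215 = 19647.7366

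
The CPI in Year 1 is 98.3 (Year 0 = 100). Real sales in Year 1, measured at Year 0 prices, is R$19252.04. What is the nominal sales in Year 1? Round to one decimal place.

Nominal = Real × (Index/100) = 19252.04 × (98.3/100)
        = 19252.04 × 0.983 = 18924.7553

18924.8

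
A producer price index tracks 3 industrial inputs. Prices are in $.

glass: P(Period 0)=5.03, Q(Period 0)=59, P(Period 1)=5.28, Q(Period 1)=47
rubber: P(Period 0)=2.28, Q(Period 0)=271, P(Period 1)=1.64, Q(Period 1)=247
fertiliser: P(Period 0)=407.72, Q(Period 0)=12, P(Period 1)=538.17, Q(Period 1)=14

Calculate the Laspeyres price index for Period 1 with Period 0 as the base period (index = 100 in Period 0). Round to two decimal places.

124.22

Laspeyres price index uses base-period quantities as weights.
ΣP(Period 1)·Q(Period 0) = 5.28×59 + 1.64×271 + 538.17×12 = 311.52 + 444.44 + 6458.04 = 7214
ΣP(Period 0)·Q(Period 0) = 5.03×59 + 2.28×271 + 407.72×12 = 296.77 + 617.88 + 4892.64 = 5807.29
Index = 7214 / 5807.29 × 100 = 124.2232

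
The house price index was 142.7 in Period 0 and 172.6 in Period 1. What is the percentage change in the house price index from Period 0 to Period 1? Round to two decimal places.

20.95%

Change = (172.6 − 142.7) / 142.7 × 100
       = 29.9 / 142.7 × 100 = 20.9530%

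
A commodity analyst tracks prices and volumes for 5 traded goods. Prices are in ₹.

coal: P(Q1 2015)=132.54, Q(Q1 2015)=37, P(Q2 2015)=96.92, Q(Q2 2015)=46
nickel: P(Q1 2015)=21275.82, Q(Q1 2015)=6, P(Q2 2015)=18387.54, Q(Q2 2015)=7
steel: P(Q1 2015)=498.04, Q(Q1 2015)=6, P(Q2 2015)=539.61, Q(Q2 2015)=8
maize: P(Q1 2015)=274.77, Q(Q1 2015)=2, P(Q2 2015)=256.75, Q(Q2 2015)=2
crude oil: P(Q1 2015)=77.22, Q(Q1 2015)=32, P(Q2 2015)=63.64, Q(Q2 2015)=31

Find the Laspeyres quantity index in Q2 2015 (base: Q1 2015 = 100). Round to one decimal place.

Laspeyres quantity index uses base-period prices as weights.
ΣP(Q1 2015)·Q(Q2 2015) = 132.54×46 + 21275.82×7 + 498.04×8 + 274.77×2 + 77.22×31 = 6096.84 + 148930.74 + 3984.32 + 549.54 + 2393.82 = 161955.26
ΣP(Q1 2015)·Q(Q1 2015) = 132.54×37 + 21275.82×6 + 498.04×6 + 274.77×2 + 77.22×32 = 4903.98 + 127654.92 + 2988.24 + 549.54 + 2471.04 = 138567.72
Index = 161955.26 / 138567.72 × 100 = 116.8781

116.9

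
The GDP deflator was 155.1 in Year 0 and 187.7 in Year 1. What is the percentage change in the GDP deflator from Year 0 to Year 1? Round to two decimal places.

Change = (187.7 − 155.1) / 155.1 × 100
       = 32.6 / 155.1 × 100 = 21.0187%

21.02%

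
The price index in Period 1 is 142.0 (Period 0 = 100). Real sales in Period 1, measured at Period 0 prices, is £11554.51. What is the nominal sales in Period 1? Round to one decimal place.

Nominal = Real × (Index/100) = 11554.51 × (142.0/100)
        = 11554.51 × 1.420 = 16407.4042

16407.4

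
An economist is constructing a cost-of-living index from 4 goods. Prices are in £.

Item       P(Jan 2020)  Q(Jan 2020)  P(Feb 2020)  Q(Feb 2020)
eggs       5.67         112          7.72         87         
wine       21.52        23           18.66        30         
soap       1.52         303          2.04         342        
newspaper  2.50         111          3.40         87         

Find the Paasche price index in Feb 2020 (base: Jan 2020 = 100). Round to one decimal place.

118.6

Paasche price index uses current-period quantities as weights.
ΣP(Feb 2020)·Q(Feb 2020) = 7.72×87 + 18.66×30 + 2.04×342 + 3.40×87 = 671.64 + 559.8 + 697.68 + 295.8 = 2224.92
ΣP(Jan 2020)·Q(Feb 2020) = 5.67×87 + 21.52×30 + 1.52×342 + 2.50×87 = 493.29 + 645.6 + 519.84 + 217.5 = 1876.23
Index = 2224.92 / 1876.23 × 100 = 118.5846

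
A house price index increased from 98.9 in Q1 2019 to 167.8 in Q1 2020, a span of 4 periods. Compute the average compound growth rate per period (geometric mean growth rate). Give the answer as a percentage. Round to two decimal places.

Growth factor = (167.8/98.9)^(1/4) = (1.696663)^(1/4) = 1.141298
Growth rate = 1.141298 − 1 = 0.141298 = 14.1298%

14.13%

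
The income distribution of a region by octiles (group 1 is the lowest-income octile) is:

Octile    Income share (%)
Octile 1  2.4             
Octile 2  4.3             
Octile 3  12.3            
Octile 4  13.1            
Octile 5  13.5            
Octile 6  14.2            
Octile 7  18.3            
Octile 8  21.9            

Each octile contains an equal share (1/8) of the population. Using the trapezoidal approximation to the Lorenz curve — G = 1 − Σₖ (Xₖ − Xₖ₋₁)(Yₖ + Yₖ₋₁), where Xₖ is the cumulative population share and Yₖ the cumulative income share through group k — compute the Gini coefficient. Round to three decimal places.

0.266

Cumulative income shares Yₖ: 0.0240, 0.0670, 0.1900, 0.3210, 0.4560, 0.5980, 0.7810, 1.0000
Σ (Xₖ−Xₖ₋₁)(Yₖ+Yₖ₋₁) = (1/8)(0.0240+0.0000) + (1/8)(0.0670+0.0240) + (1/8)(0.1900+0.0670) + (1/8)(0.3210+0.1900) + (1/8)(0.4560+0.3210) + (1/8)(0.5980+0.4560) + (1/8)(0.7810+0.5980) + (1/8)(1.0000+0.7810)
  = 0.0030 + 0.0114 + 0.0321 + 0.0639 + 0.0971 + 0.1318 + 0.1724 + 0.2226 = 0.7342
G = 1 − 0.7342 = 0.2658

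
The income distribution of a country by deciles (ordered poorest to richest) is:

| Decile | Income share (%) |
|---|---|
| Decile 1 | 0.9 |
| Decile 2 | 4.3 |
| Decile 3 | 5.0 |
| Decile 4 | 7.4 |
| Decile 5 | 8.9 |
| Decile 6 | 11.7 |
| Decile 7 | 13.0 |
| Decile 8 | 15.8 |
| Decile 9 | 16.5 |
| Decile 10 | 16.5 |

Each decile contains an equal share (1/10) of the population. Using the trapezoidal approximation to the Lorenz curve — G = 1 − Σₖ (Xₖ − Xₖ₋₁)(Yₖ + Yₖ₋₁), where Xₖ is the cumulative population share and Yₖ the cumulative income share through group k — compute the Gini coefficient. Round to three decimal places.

0.299

Cumulative income shares Yₖ: 0.0090, 0.0520, 0.1020, 0.1760, 0.2650, 0.3820, 0.5120, 0.6700, 0.8350, 1.0000
Σ (Xₖ−Xₖ₋₁)(Yₖ+Yₖ₋₁) = (1/10)(0.0090+0.0000) + (1/10)(0.0520+0.0090) + (1/10)(0.1020+0.0520) + (1/10)(0.1760+0.1020) + (1/10)(0.2650+0.1760) + (1/10)(0.3820+0.2650) + (1/10)(0.5120+0.3820) + (1/10)(0.6700+0.5120) + (1/10)(0.8350+0.6700) + (1/10)(1.0000+0.8350)
  = 0.0009 + 0.0061 + 0.0154 + 0.0278 + 0.0441 + 0.0647 + 0.0894 + 0.1182 + 0.1505 + 0.1835 = 0.7006
G = 1 − 0.7006 = 0.2994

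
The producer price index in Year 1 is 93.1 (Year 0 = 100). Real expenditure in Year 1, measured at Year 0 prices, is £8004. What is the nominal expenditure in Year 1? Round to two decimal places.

Nominal = Real × (Index/100) = 8004 × (93.1/100)
        = 8004 × 0.931 = 7451.7240

7451.72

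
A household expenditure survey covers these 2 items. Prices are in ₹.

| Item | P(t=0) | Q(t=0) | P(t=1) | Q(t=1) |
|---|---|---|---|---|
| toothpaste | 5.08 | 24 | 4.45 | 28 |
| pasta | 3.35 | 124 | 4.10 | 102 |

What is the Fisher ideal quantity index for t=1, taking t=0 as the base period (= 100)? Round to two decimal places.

89.14

Laspeyres component (base-period weights):
ΣP(t=0)Q(t=1) = 5.08×28 + 3.35×102 = 142.24 + 341.7 = 483.94
ΣP(t=0)Q(t=0) = 5.08×24 + 3.35×124 = 121.92 + 415.4 = 537.32
L = 483.94 / 537.32 × 100 = 90.0655
Paasche component (current-period weights):
ΣP(t=1)Q(t=1) = 4.45×28 + 4.10×102 = 124.6 + 418.2 = 542.8
ΣP(t=1)Q(t=0) = 4.45×24 + 4.10×124 = 106.8 + 508.4 = 615.2
P = 542.8 / 615.2 × 100 = 88.2315
Fisher = √(L × P) = √(90.0655 × 88.2315) = 89.1438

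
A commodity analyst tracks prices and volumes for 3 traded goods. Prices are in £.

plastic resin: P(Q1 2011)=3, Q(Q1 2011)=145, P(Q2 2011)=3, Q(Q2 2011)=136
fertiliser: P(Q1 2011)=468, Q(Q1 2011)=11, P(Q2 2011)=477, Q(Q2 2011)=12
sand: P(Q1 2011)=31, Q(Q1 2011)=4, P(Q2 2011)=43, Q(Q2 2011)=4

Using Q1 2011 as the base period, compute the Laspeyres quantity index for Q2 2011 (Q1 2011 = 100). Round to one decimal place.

107.7

Laspeyres quantity index uses base-period prices as weights.
ΣP(Q1 2011)·Q(Q2 2011) = 3×136 + 468×12 + 31×4 = 408 + 5616 + 124 = 6148
ΣP(Q1 2011)·Q(Q1 2011) = 3×145 + 468×11 + 31×4 = 435 + 5148 + 124 = 5707
Index = 6148 / 5707 × 100 = 107.7274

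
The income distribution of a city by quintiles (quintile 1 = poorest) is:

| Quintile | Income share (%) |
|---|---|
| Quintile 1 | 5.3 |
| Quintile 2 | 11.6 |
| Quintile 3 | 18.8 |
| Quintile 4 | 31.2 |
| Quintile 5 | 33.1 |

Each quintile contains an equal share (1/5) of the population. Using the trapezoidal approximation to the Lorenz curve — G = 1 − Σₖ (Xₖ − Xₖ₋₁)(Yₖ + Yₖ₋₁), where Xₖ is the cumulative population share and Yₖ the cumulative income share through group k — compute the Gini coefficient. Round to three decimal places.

Cumulative income shares Yₖ: 0.0530, 0.1690, 0.3570, 0.6690, 1.0000
Σ (Xₖ−Xₖ₋₁)(Yₖ+Yₖ₋₁) = (1/5)(0.0530+0.0000) + (1/5)(0.1690+0.0530) + (1/5)(0.3570+0.1690) + (1/5)(0.6690+0.3570) + (1/5)(1.0000+0.6690)
  = 0.0106 + 0.0444 + 0.1052 + 0.2052 + 0.3338 = 0.6992
G = 1 − 0.6992 = 0.3008

0.301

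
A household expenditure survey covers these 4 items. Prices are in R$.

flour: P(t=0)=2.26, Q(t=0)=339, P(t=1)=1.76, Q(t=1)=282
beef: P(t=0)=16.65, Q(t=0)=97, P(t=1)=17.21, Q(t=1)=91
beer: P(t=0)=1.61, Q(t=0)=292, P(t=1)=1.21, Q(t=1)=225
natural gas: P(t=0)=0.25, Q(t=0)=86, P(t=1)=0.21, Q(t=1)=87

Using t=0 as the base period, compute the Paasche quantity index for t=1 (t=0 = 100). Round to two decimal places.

Paasche quantity index uses current-period prices as weights.
ΣP(t=1)·Q(t=1) = 1.76×282 + 17.21×91 + 1.21×225 + 0.21×87 = 496.32 + 1566.11 + 272.25 + 18.27 = 2352.95
ΣP(t=1)·Q(t=0) = 1.76×339 + 17.21×97 + 1.21×292 + 0.21×86 = 596.64 + 1669.37 + 353.32 + 18.06 = 2637.39
Index = 2352.95 / 2637.39 × 100 = 89.2151

89.22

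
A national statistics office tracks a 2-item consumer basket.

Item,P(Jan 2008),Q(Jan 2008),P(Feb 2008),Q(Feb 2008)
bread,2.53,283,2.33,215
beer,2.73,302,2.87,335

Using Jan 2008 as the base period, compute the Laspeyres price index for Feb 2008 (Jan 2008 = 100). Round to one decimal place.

99.1

Laspeyres price index uses base-period quantities as weights.
ΣP(Feb 2008)·Q(Jan 2008) = 2.33×283 + 2.87×302 = 659.39 + 866.74 = 1526.13
ΣP(Jan 2008)·Q(Jan 2008) = 2.53×283 + 2.73×302 = 715.99 + 824.46 = 1540.45
Index = 1526.13 / 1540.45 × 100 = 99.0704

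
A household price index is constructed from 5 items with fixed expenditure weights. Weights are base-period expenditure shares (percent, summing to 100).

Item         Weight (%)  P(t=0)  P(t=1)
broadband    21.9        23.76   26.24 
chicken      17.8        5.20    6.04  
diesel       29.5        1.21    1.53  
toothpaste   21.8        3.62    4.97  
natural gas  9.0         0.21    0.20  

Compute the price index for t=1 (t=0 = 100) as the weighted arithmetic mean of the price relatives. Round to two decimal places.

120.66

broadband: 21.9 × (26.24/23.76) = 21.9 × 1.104377 = 24.1859
chicken: 17.8 × (6.04/5.20) = 17.8 × 1.161538 = 20.6754
diesel: 29.5 × (1.53/1.21) = 29.5 × 1.264463 = 37.3017
toothpaste: 21.8 × (4.97/3.62) = 21.8 × 1.372928 = 29.9298
natural gas: 9.0 × (0.20/0.21) = 9.0 × 0.952381 = 8.5714
Index = Σ wᵢ·(p₁ᵢ/p₀ᵢ) = 24.1859 + 20.6754 + 37.3017 + 29.9298 + 8.5714 = 120.6642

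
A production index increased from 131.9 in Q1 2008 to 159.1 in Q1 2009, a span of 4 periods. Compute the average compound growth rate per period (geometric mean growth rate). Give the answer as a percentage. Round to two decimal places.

4.80%

Growth factor = (159.1/131.9)^(1/4) = (1.206217)^(1/4) = 1.047988
Growth rate = 1.047988 − 1 = 0.047988 = 4.7988%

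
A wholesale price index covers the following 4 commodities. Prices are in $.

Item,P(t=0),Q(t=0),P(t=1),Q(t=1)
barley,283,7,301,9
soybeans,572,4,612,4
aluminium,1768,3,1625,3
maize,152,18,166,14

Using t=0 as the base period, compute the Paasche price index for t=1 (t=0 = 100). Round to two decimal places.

100.73

Paasche price index uses current-period quantities as weights.
ΣP(t=1)·Q(t=1) = 301×9 + 612×4 + 1625×3 + 166×14 = 2709 + 2448 + 4875 + 2324 = 12356
ΣP(t=0)·Q(t=1) = 283×9 + 572×4 + 1768×3 + 152×14 = 2547 + 2288 + 5304 + 2128 = 12267
Index = 12356 / 12267 × 100 = 100.7255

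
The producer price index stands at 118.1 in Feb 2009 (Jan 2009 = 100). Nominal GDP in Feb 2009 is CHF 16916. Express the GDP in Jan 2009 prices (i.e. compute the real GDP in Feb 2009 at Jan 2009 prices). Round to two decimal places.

Real = Nominal ÷ (Index/100) = 16916 ÷ (118.1/100)
     = 16916 ÷ 1.181 = 14323.4547

14323.45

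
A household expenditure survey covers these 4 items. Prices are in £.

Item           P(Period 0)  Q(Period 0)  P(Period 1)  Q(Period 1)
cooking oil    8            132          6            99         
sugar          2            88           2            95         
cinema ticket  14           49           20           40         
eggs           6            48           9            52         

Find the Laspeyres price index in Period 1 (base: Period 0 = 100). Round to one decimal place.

Laspeyres price index uses base-period quantities as weights.
ΣP(Period 1)·Q(Period 0) = 6×132 + 2×88 + 20×49 + 9×48 = 792 + 176 + 980 + 432 = 2380
ΣP(Period 0)·Q(Period 0) = 8×132 + 2×88 + 14×49 + 6×48 = 1056 + 176 + 686 + 288 = 2206
Index = 2380 / 2206 × 100 = 107.8876

107.9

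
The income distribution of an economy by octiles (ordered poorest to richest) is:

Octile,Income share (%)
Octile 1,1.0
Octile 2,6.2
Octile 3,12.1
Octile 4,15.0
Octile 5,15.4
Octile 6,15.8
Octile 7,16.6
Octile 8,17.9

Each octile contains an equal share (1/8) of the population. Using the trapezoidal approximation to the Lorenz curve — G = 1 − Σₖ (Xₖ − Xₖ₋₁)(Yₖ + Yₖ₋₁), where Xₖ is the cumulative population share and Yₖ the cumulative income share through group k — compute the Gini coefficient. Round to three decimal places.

0.227

Cumulative income shares Yₖ: 0.0100, 0.0720, 0.1930, 0.3430, 0.4970, 0.6550, 0.8210, 1.0000
Σ (Xₖ−Xₖ₋₁)(Yₖ+Yₖ₋₁) = (1/8)(0.0100+0.0000) + (1/8)(0.0720+0.0100) + (1/8)(0.1930+0.0720) + (1/8)(0.3430+0.1930) + (1/8)(0.4970+0.3430) + (1/8)(0.6550+0.4970) + (1/8)(0.8210+0.6550) + (1/8)(1.0000+0.8210)
  = 0.0013 + 0.0102 + 0.0331 + 0.0670 + 0.1050 + 0.1440 + 0.1845 + 0.2276 = 0.7728
G = 1 − 0.7728 = 0.2272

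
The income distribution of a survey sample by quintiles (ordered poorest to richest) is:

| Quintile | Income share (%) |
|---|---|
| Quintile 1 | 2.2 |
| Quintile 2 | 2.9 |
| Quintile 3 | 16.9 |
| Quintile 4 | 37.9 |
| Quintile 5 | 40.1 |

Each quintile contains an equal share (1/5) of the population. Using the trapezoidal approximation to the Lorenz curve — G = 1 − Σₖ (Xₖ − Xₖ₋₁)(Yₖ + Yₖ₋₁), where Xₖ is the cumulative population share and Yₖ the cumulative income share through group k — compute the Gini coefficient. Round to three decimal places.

0.443

Cumulative income shares Yₖ: 0.0220, 0.0510, 0.2200, 0.5990, 1.0000
Σ (Xₖ−Xₖ₋₁)(Yₖ+Yₖ₋₁) = (1/5)(0.0220+0.0000) + (1/5)(0.0510+0.0220) + (1/5)(0.2200+0.0510) + (1/5)(0.5990+0.2200) + (1/5)(1.0000+0.5990)
  = 0.0044 + 0.0146 + 0.0542 + 0.1638 + 0.3198 = 0.5568
G = 1 − 0.5568 = 0.4432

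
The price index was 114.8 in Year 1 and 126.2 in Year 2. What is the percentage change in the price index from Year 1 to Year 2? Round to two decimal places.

9.93%

Change = (126.2 − 114.8) / 114.8 × 100
       = 11.4 / 114.8 × 100 = 9.9303%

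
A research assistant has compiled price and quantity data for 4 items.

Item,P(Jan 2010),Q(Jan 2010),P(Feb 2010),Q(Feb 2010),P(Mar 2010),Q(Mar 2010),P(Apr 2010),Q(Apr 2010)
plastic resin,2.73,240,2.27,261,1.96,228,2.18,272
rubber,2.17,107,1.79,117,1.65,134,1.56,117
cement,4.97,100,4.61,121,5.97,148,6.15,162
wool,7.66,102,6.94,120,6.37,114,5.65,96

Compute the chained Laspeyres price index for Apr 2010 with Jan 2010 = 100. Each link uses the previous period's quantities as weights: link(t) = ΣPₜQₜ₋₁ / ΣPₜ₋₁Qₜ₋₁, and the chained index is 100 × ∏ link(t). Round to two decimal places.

87.26

Link Jan 2010→Feb 2010:
ΣP(Feb 2010)Q(Jan 2010) = 2.27×240 + 1.79×107 + 4.61×100 + 6.94×102 = 544.8 + 191.53 + 461 + 707.88 = 1905.21
ΣP(Jan 2010)Q(Jan 2010) = 2.73×240 + 2.17×107 + 4.97×100 + 7.66×102 = 655.2 + 232.19 + 497 + 781.32 = 2165.71
link = 1905.21/2165.71 = 0.879716
Link Feb 2010→Mar 2010:
ΣP(Mar 2010)Q(Feb 2010) = 1.96×261 + 1.65×117 + 5.97×121 + 6.37×120 = 511.56 + 193.05 + 722.37 + 764.4 = 2191.38
ΣP(Feb 2010)Q(Feb 2010) = 2.27×261 + 1.79×117 + 4.61×121 + 6.94×120 = 592.47 + 209.43 + 557.81 + 832.8 = 2192.51
link = 2191.38/2192.51 = 0.999485
Link Mar 2010→Apr 2010:
ΣP(Apr 2010)Q(Mar 2010) = 2.18×228 + 1.56×134 + 6.15×148 + 5.65×114 = 497.04 + 209.04 + 910.2 + 644.1 = 2260.38
ΣP(Mar 2010)Q(Mar 2010) = 1.96×228 + 1.65×134 + 5.97×148 + 6.37×114 = 446.88 + 221.1 + 883.56 + 726.18 = 2277.72
link = 2260.38/2277.72 = 0.992387
Chained index = 100 × 0.879716 × 0.999485 × 0.992387 = 87.2569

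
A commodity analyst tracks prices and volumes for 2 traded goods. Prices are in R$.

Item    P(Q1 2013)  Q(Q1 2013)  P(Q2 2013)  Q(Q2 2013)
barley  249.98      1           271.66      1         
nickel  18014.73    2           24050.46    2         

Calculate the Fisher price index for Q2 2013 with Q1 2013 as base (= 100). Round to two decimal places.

Laspeyres component (base-period weights):
ΣP(Q2 2013)Q(Q1 2013) = 271.66×1 + 24050.46×2 = 271.66 + 48100.92 = 48372.58
ΣP(Q1 2013)Q(Q1 2013) = 249.98×1 + 18014.73×2 = 249.98 + 36029.46 = 36279.44
L = 48372.58 / 36279.44 × 100 = 133.3333
Paasche component (current-period weights):
ΣP(Q2 2013)Q(Q2 2013) = 271.66×1 + 24050.46×2 = 271.66 + 48100.92 = 48372.58
ΣP(Q1 2013)Q(Q2 2013) = 249.98×1 + 18014.73×2 = 249.98 + 36029.46 = 36279.44
P = 48372.58 / 36279.44 × 100 = 133.3333
Fisher = √(L × P) = √(133.3333 × 133.3333) = 133.3333

133.33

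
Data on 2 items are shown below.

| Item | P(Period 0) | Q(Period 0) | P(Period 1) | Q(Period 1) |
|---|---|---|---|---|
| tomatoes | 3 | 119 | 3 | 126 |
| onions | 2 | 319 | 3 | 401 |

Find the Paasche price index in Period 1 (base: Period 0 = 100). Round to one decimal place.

134.0

Paasche price index uses current-period quantities as weights.
ΣP(Period 1)·Q(Period 1) = 3×126 + 3×401 = 378 + 1203 = 1581
ΣP(Period 0)·Q(Period 1) = 3×126 + 2×401 = 378 + 802 = 1180
Index = 1581 / 1180 × 100 = 133.9831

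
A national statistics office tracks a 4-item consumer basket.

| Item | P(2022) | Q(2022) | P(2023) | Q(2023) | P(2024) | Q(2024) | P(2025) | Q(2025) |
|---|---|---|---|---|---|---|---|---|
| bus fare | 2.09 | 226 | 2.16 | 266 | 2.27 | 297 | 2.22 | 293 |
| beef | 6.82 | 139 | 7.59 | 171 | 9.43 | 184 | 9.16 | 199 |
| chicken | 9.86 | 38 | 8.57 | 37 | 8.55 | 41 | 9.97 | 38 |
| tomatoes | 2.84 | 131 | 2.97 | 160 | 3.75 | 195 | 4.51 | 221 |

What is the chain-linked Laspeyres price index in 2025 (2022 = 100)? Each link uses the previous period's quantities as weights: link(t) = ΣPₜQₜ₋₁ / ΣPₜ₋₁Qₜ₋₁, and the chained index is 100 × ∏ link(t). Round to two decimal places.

127.47

Link 2022→2023:
ΣP(2023)Q(2022) = 2.16×226 + 7.59×139 + 8.57×38 + 2.97×131 = 488.16 + 1055.01 + 325.66 + 389.07 = 2257.9
ΣP(2022)Q(2022) = 2.09×226 + 6.82×139 + 9.86×38 + 2.84×131 = 472.34 + 947.98 + 374.68 + 372.04 = 2167.04
link = 2257.9/2167.04 = 1.041928
Link 2023→2024:
ΣP(2024)Q(2023) = 2.27×266 + 9.43×171 + 8.55×37 + 3.75×160 = 603.82 + 1612.53 + 316.35 + 600 = 3132.7
ΣP(2023)Q(2023) = 2.16×266 + 7.59×171 + 8.57×37 + 2.97×160 = 574.56 + 1297.89 + 317.09 + 475.2 = 2664.74
link = 3132.7/2664.74 = 1.175612
Link 2024→2025:
ΣP(2025)Q(2024) = 2.22×297 + 9.16×184 + 9.97×41 + 4.51×195 = 659.34 + 1685.44 + 408.77 + 879.45 = 3633
ΣP(2024)Q(2024) = 2.27×297 + 9.43×184 + 8.55×41 + 3.75×195 = 674.19 + 1735.12 + 350.55 + 731.25 = 3491.11
link = 3633/3491.11 = 1.040643
Chained index = 100 × 1.041928 × 1.175612 × 1.040643 = 127.4687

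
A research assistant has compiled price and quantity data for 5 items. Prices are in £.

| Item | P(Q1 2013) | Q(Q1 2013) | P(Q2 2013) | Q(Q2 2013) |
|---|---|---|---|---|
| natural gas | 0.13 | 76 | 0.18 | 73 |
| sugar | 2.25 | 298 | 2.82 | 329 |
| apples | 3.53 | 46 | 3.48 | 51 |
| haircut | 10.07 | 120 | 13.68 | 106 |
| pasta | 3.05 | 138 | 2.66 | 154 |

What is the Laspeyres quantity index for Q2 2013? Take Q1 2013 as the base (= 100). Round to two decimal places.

Laspeyres quantity index uses base-period prices as weights.
ΣP(Q1 2013)·Q(Q2 2013) = 0.13×73 + 2.25×329 + 3.53×51 + 10.07×106 + 3.05×154 = 9.49 + 740.25 + 180.03 + 1067.42 + 469.7 = 2466.89
ΣP(Q1 2013)·Q(Q1 2013) = 0.13×76 + 2.25×298 + 3.53×46 + 10.07×120 + 3.05×138 = 9.88 + 670.5 + 162.38 + 1208.4 + 420.9 = 2472.06
Index = 2466.89 / 2472.06 × 100 = 99.7909

99.79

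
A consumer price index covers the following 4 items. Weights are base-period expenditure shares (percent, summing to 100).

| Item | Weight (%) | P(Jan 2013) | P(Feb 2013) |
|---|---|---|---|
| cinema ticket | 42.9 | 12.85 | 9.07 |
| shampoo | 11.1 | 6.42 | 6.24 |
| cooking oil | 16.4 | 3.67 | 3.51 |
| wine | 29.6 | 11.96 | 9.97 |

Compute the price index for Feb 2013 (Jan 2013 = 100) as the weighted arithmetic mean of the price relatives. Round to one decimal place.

cinema ticket: 42.9 × (9.07/12.85) = 42.9 × 0.705837 = 30.2804
shampoo: 11.1 × (6.24/6.42) = 11.1 × 0.971963 = 10.7888
cooking oil: 16.4 × (3.51/3.67) = 16.4 × 0.956403 = 15.6850
wine: 29.6 × (9.97/11.96) = 29.6 × 0.833612 = 24.6749
Index = Σ wᵢ·(p₁ᵢ/p₀ᵢ) = 30.2804 + 10.7888 + 15.6850 + 24.6749 = 81.4291

81.4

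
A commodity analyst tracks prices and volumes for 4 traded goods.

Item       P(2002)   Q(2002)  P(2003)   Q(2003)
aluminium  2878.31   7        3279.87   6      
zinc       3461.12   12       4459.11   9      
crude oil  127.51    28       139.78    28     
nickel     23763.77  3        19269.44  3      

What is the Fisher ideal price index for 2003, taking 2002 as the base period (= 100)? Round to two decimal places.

Laspeyres component (base-period weights):
ΣP(2003)Q(2002) = 3279.87×7 + 4459.11×12 + 139.78×28 + 19269.44×3 = 22959.09 + 53509.32 + 3913.84 + 57808.32 = 138190.57
ΣP(2002)Q(2002) = 2878.31×7 + 3461.12×12 + 127.51×28 + 23763.77×3 = 20148.17 + 41533.44 + 3570.28 + 71291.31 = 136543.2
L = 138190.57 / 136543.2 × 100 = 101.2065
Paasche component (current-period weights):
ΣP(2003)Q(2003) = 3279.87×6 + 4459.11×9 + 139.78×28 + 19269.44×3 = 19679.22 + 40131.99 + 3913.84 + 57808.32 = 121533.37
ΣP(2002)Q(2003) = 2878.31×6 + 3461.12×9 + 127.51×28 + 23763.77×3 = 17269.86 + 31150.08 + 3570.28 + 71291.31 = 123281.53
P = 121533.37 / 123281.53 × 100 = 98.5820
Fisher = √(L × P) = √(101.2065 × 98.5820) = 99.8856

99.89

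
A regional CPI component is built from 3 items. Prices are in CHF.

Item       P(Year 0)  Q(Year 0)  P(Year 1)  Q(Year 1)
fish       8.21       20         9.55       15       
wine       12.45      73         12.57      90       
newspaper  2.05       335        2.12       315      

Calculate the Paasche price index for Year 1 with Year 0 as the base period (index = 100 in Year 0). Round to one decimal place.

102.8

Paasche price index uses current-period quantities as weights.
ΣP(Year 1)·Q(Year 1) = 9.55×15 + 12.57×90 + 2.12×315 = 143.25 + 1131.3 + 667.8 = 1942.35
ΣP(Year 0)·Q(Year 1) = 8.21×15 + 12.45×90 + 2.05×315 = 123.15 + 1120.5 + 645.75 = 1889.4
Index = 1942.35 / 1889.4 × 100 = 102.8025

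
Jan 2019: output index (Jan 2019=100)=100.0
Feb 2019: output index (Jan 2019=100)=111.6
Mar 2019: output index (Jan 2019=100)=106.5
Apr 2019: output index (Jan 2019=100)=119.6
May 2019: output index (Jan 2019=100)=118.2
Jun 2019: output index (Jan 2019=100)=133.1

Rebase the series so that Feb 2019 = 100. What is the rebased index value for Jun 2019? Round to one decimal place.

119.3

Rebased(Jun 2019) = 133.1 / 111.6 × 100 = 119.2652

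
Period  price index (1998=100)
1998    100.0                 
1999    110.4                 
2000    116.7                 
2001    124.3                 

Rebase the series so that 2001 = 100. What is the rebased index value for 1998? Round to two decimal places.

Rebased(1998) = 100.0 / 124.3 × 100 = 80.4505

80.45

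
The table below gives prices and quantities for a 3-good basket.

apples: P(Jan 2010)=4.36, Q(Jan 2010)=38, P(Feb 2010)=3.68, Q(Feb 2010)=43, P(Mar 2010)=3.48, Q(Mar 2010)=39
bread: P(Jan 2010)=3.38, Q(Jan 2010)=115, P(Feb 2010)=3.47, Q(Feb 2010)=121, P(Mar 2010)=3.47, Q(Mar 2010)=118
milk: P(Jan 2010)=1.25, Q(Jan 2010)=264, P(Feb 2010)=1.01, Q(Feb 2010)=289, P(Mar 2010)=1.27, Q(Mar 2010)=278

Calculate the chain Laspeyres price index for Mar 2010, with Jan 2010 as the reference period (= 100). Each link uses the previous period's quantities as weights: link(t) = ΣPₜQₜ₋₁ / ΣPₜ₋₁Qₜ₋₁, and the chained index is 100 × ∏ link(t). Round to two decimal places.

98.05

Link Jan 2010→Feb 2010:
ΣP(Feb 2010)Q(Jan 2010) = 3.68×38 + 3.47×115 + 1.01×264 = 139.84 + 399.05 + 266.64 = 805.53
ΣP(Jan 2010)Q(Jan 2010) = 4.36×38 + 3.38×115 + 1.25×264 = 165.68 + 388.7 + 330 = 884.38
link = 805.53/884.38 = 0.910841
Link Feb 2010→Mar 2010:
ΣP(Mar 2010)Q(Feb 2010) = 3.48×43 + 3.47×121 + 1.27×289 = 149.64 + 419.87 + 367.03 = 936.54
ΣP(Feb 2010)Q(Feb 2010) = 3.68×43 + 3.47×121 + 1.01×289 = 158.24 + 419.87 + 291.89 = 870
link = 936.54/870 = 1.076483
Chained index = 100 × 0.910841 × 1.076483 = 98.0505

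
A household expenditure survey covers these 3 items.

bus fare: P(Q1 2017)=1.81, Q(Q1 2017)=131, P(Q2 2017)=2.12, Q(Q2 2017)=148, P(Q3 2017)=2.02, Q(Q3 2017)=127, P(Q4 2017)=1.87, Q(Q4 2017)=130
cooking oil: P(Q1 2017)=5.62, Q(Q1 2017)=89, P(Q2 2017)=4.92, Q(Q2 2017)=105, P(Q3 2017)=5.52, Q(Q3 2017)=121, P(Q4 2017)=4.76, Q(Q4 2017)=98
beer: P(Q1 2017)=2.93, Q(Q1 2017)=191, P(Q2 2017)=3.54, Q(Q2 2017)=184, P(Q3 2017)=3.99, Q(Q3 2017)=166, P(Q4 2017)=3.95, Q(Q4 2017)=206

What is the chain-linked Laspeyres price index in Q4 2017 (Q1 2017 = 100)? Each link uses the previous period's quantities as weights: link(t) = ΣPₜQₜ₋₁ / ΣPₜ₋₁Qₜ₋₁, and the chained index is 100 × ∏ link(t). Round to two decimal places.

108.14

Link Q1 2017→Q2 2017:
ΣP(Q2 2017)Q(Q1 2017) = 2.12×131 + 4.92×89 + 3.54×191 = 277.72 + 437.88 + 676.14 = 1391.74
ΣP(Q1 2017)Q(Q1 2017) = 1.81×131 + 5.62×89 + 2.93×191 = 237.11 + 500.18 + 559.63 = 1296.92
link = 1391.74/1296.92 = 1.073112
Link Q2 2017→Q3 2017:
ΣP(Q3 2017)Q(Q2 2017) = 2.02×148 + 5.52×105 + 3.99×184 = 298.96 + 579.6 + 734.16 = 1612.72
ΣP(Q2 2017)Q(Q2 2017) = 2.12×148 + 4.92×105 + 3.54×184 = 313.76 + 516.6 + 651.36 = 1481.72
link = 1612.72/1481.72 = 1.088411
Link Q3 2017→Q4 2017:
ΣP(Q4 2017)Q(Q3 2017) = 1.87×127 + 4.76×121 + 3.95×166 = 237.49 + 575.96 + 655.7 = 1469.15
ΣP(Q3 2017)Q(Q3 2017) = 2.02×127 + 5.52×121 + 3.99×166 = 256.54 + 667.92 + 662.34 = 1586.8
link = 1469.15/1586.8 = 0.925857
Chained index = 100 × 1.073112 × 1.088411 × 0.925857 = 108.1388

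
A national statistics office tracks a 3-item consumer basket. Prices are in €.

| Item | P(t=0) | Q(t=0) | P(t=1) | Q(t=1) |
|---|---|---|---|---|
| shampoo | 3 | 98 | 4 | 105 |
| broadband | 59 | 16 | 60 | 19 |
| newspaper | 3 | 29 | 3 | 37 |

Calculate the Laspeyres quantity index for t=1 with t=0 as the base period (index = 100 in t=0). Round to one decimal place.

Laspeyres quantity index uses base-period prices as weights.
ΣP(t=0)·Q(t=1) = 3×105 + 59×19 + 3×37 = 315 + 1121 + 111 = 1547
ΣP(t=0)·Q(t=0) = 3×98 + 59×16 + 3×29 = 294 + 944 + 87 = 1325
Index = 1547 / 1325 × 100 = 116.7547

116.8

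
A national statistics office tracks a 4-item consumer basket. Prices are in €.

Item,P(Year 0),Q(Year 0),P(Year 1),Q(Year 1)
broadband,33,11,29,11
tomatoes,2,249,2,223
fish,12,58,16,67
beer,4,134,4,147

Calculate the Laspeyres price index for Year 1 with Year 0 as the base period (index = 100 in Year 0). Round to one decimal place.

Laspeyres price index uses base-period quantities as weights.
ΣP(Year 1)·Q(Year 0) = 29×11 + 2×249 + 16×58 + 4×134 = 319 + 498 + 928 + 536 = 2281
ΣP(Year 0)·Q(Year 0) = 33×11 + 2×249 + 12×58 + 4×134 = 363 + 498 + 696 + 536 = 2093
Index = 2281 / 2093 × 100 = 108.9823

109.0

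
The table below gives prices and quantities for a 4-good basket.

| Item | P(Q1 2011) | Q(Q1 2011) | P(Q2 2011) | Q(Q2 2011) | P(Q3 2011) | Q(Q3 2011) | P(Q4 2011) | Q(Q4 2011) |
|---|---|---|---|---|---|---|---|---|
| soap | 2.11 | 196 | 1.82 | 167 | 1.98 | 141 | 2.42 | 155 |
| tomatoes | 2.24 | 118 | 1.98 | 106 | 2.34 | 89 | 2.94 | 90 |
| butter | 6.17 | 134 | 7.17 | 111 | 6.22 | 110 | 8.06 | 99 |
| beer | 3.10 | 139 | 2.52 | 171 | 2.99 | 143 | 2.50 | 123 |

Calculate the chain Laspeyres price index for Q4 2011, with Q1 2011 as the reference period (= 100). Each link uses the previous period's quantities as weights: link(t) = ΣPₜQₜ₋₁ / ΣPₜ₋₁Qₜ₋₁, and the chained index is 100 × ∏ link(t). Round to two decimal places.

Link Q1 2011→Q2 2011:
ΣP(Q2 2011)Q(Q1 2011) = 1.82×196 + 1.98×118 + 7.17×134 + 2.52×139 = 356.72 + 233.64 + 960.78 + 350.28 = 1901.42
ΣP(Q1 2011)Q(Q1 2011) = 2.11×196 + 2.24×118 + 6.17×134 + 3.10×139 = 413.56 + 264.32 + 826.78 + 430.9 = 1935.56
link = 1901.42/1935.56 = 0.982362
Link Q2 2011→Q3 2011:
ΣP(Q3 2011)Q(Q2 2011) = 1.98×167 + 2.34×106 + 6.22×111 + 2.99×171 = 330.66 + 248.04 + 690.42 + 511.29 = 1780.41
ΣP(Q2 2011)Q(Q2 2011) = 1.82×167 + 1.98×106 + 7.17×111 + 2.52×171 = 303.94 + 209.88 + 795.87 + 430.92 = 1740.61
link = 1780.41/1740.61 = 1.022866
Link Q3 2011→Q4 2011:
ΣP(Q4 2011)Q(Q3 2011) = 2.42×141 + 2.94×89 + 8.06×110 + 2.50×143 = 341.22 + 261.66 + 886.6 + 357.5 = 1846.98
ΣP(Q3 2011)Q(Q3 2011) = 1.98×141 + 2.34×89 + 6.22×110 + 2.99×143 = 279.18 + 208.26 + 684.2 + 427.57 = 1599.21
link = 1846.98/1599.21 = 1.154933
Chained index = 100 × 0.982362 × 1.022866 × 1.154933 = 116.0504

116.05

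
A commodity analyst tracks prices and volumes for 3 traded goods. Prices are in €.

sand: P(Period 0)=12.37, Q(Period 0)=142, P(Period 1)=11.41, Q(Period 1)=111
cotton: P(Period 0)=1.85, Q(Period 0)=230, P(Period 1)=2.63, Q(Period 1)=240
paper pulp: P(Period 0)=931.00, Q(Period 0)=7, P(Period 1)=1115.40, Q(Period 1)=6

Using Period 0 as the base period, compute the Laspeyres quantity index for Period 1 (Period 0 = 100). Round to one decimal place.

Laspeyres quantity index uses base-period prices as weights.
ΣP(Period 0)·Q(Period 1) = 12.37×111 + 1.85×240 + 931.00×6 = 1373.07 + 444 + 5586 = 7403.07
ΣP(Period 0)·Q(Period 0) = 12.37×142 + 1.85×230 + 931.00×7 = 1756.54 + 425.5 + 6517 = 8699.04
Index = 7403.07 / 8699.04 × 100 = 85.1021

85.1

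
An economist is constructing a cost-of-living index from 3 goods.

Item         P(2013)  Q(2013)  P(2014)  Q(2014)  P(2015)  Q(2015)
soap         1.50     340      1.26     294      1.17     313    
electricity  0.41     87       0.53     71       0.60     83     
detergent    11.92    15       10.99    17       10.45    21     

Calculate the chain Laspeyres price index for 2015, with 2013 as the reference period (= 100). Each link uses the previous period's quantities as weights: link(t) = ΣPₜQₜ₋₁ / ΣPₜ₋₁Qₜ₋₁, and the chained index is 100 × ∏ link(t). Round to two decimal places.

Link 2013→2014:
ΣP(2014)Q(2013) = 1.26×340 + 0.53×87 + 10.99×15 = 428.4 + 46.11 + 164.85 = 639.36
ΣP(2013)Q(2013) = 1.50×340 + 0.41×87 + 11.92×15 = 510 + 35.67 + 178.8 = 724.47
link = 639.36/724.47 = 0.882521
Link 2014→2015:
ΣP(2015)Q(2014) = 1.17×294 + 0.60×71 + 10.45×17 = 343.98 + 42.6 + 177.65 = 564.23
ΣP(2014)Q(2014) = 1.26×294 + 0.53×71 + 10.99×17 = 370.44 + 37.63 + 186.83 = 594.9
link = 564.23/594.9 = 0.948445
Chained index = 100 × 0.882521 × 0.948445 = 83.7023

83.70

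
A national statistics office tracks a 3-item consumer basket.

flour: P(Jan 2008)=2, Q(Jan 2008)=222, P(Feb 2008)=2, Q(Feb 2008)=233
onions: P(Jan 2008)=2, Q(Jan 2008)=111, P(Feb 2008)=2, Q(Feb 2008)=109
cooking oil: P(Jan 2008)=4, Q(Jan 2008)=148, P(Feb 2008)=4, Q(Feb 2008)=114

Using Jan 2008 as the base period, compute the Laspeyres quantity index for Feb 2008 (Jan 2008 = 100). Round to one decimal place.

Laspeyres quantity index uses base-period prices as weights.
ΣP(Jan 2008)·Q(Feb 2008) = 2×233 + 2×109 + 4×114 = 466 + 218 + 456 = 1140
ΣP(Jan 2008)·Q(Jan 2008) = 2×222 + 2×111 + 4×148 = 444 + 222 + 592 = 1258
Index = 1140 / 1258 × 100 = 90.6200

90.6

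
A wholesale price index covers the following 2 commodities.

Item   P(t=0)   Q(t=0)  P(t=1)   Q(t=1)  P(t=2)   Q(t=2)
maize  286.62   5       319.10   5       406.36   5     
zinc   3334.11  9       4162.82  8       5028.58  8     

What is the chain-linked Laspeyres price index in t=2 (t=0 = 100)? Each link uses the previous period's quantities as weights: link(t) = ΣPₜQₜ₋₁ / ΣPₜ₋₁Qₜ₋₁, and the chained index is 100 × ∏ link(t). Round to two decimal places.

Link t=0→t=1:
ΣP(t=1)Q(t=0) = 319.10×5 + 4162.82×9 = 1595.5 + 37465.38 = 39060.88
ΣP(t=0)Q(t=0) = 286.62×5 + 3334.11×9 = 1433.1 + 30006.99 = 31440.09
link = 39060.88/31440.09 = 1.242391
Link t=1→t=2:
ΣP(t=2)Q(t=1) = 406.36×5 + 5028.58×8 = 2031.8 + 40228.64 = 42260.44
ΣP(t=1)Q(t=1) = 319.10×5 + 4162.82×8 = 1595.5 + 33302.56 = 34898.06
link = 42260.44/34898.06 = 1.210968
Chained index = 100 × 1.242391 × 1.210968 = 150.4496

150.45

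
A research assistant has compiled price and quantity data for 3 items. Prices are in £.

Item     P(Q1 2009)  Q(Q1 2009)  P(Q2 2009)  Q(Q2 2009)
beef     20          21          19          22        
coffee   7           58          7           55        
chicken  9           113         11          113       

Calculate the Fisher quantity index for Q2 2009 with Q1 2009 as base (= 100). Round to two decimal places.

99.92

Laspeyres component (base-period weights):
ΣP(Q1 2009)Q(Q2 2009) = 20×22 + 7×55 + 9×113 = 440 + 385 + 1017 = 1842
ΣP(Q1 2009)Q(Q1 2009) = 20×21 + 7×58 + 9×113 = 420 + 406 + 1017 = 1843
L = 1842 / 1843 × 100 = 99.9457
Paasche component (current-period weights):
ΣP(Q2 2009)Q(Q2 2009) = 19×22 + 7×55 + 11×113 = 418 + 385 + 1243 = 2046
ΣP(Q2 2009)Q(Q1 2009) = 19×21 + 7×58 + 11×113 = 399 + 406 + 1243 = 2048
P = 2046 / 2048 × 100 = 99.9023
Fisher = √(L × P) = √(99.9457 × 99.9023) = 99.9240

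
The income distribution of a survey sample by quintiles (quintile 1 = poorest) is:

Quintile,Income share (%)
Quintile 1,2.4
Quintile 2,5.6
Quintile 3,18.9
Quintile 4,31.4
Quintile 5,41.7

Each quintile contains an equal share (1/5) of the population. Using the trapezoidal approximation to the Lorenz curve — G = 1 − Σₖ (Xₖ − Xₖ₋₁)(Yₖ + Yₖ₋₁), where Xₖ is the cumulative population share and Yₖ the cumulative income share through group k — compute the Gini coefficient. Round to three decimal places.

Cumulative income shares Yₖ: 0.0240, 0.0800, 0.2690, 0.5830, 1.0000
Σ (Xₖ−Xₖ₋₁)(Yₖ+Yₖ₋₁) = (1/5)(0.0240+0.0000) + (1/5)(0.0800+0.0240) + (1/5)(0.2690+0.0800) + (1/5)(0.5830+0.2690) + (1/5)(1.0000+0.5830)
  = 0.0048 + 0.0208 + 0.0698 + 0.1704 + 0.3166 = 0.5824
G = 1 − 0.5824 = 0.4176

0.418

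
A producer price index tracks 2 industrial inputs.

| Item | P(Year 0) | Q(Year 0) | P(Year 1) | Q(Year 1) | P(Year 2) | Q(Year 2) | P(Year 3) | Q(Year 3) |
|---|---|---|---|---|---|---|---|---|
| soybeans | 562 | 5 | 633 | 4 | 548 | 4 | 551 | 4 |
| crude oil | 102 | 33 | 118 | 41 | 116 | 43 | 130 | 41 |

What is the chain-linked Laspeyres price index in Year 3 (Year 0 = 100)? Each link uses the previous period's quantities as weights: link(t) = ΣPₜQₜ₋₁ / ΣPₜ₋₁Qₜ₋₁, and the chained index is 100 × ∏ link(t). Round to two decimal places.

Link Year 0→Year 1:
ΣP(Year 1)Q(Year 0) = 633×5 + 118×33 = 3165 + 3894 = 7059
ΣP(Year 0)Q(Year 0) = 562×5 + 102×33 = 2810 + 3366 = 6176
link = 7059/6176 = 1.142973
Link Year 1→Year 2:
ΣP(Year 2)Q(Year 1) = 548×4 + 116×41 = 2192 + 4756 = 6948
ΣP(Year 1)Q(Year 1) = 633×4 + 118×41 = 2532 + 4838 = 7370
link = 6948/7370 = 0.942741
Link Year 2→Year 3:
ΣP(Year 3)Q(Year 2) = 551×4 + 130×43 = 2204 + 5590 = 7794
ΣP(Year 2)Q(Year 2) = 548×4 + 116×43 = 2192 + 4988 = 7180
link = 7794/7180 = 1.085515
Chained index = 100 × 1.142973 × 0.942741 × 1.085515 = 116.9672

116.97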